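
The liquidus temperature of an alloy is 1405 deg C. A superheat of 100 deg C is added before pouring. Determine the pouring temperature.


Formula: T_pour = T_melt + Superheat
T_pour = 1405 + 100 = 1505 deg C

Final answer: 1505 deg C


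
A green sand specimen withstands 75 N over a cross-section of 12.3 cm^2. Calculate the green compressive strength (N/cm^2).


Formula: Compressive Strength = Force / Area
Strength = 75 N / 12.3 cm^2 = 6.0976 N/cm^2

Final answer: 6.0976 N/cm^2


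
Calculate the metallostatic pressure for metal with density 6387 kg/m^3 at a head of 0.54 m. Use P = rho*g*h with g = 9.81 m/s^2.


Formula: P = rho * g * h
rho * g = 6387 * 9.81 = 62656.47 N/m^3
P = 62656.47 * 0.54 = 33834.4938 Pa

33834.4938 Pa


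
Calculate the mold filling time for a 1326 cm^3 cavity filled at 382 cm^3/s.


Formula: t_fill = V_mold / Q_flow
t = 1326 cm^3 / 382 cm^3/s = 3.4712 s

3.4712 s


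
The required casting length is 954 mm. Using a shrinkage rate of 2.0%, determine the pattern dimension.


Formula: L_pattern = L_casting * (1 + shrinkage_rate/100)
Shrinkage factor = 1 + 2.0/100 = 1.02
L_pattern = 954 mm * 1.02 = 973.0800 mm

Final answer: 973.0800 mm


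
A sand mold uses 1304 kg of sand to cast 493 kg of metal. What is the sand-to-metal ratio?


Formula: Sand-to-Metal Ratio = W_sand / W_metal
Ratio = 1304 kg / 493 kg = 2.6450

Answer: 2.6450


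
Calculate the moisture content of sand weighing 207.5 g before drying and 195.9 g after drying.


Formula: MC = (W_wet - W_dry) / W_wet * 100
Water mass = 207.5 - 195.9 = 11.6 g
MC = 11.6 / 207.5 * 100 = 5.5904%

Answer: 5.5904%


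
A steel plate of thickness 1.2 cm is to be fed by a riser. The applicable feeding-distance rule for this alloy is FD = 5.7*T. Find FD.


Formula: FD = 5.7 * T  (riser feeding-distance rule)
FD = 5.7 * 1.2 cm = 6.8400 cm

6.8400 cm


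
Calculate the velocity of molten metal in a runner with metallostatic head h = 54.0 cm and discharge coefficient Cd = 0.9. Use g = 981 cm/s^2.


Formula: v = Cd * sqrt(2 * g * h)  (Torricelli with discharge coefficient)
2*g*h = 2 * 981 * 54.0 = 105948.0 cm^2/s^2
sqrt(105948.0) = 325.49654 cm/s
v = 0.9 * 325.49654 = 292.9469 cm/s

Answer: 292.9469 cm/s


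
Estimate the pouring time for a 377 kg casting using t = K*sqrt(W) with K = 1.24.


Formula: t = K * sqrt(W)
sqrt(W) = sqrt(377) = 19.41649
t = 1.24 * 19.41649 = 24.0764 s


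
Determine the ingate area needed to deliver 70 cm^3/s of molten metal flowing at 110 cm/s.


Formula: A_ingate = Q / v  (continuity equation)
A = 70 cm^3/s / 110 cm/s = 0.6364 cm^2

0.6364 cm^2


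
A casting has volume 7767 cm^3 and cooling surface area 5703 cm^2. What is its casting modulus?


Formula: Casting Modulus M = V / A
M = 7767 cm^3 / 5703 cm^2 = 1.3619 cm


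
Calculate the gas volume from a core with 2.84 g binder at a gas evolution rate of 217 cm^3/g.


Formula: V_gas = W_binder * gas_evolution_rate
V = 2.84 g * 217 cm^3/g = 616.2800 cm^3

Final answer: 616.2800 cm^3


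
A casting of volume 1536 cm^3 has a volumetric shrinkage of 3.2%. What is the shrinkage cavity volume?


Formula: V_shrink = V_casting * shrinkage_pct / 100
V_shrink = 1536 cm^3 * 3.2 / 100 = 49.1520 cm^3

Final answer: 49.1520 cm^3


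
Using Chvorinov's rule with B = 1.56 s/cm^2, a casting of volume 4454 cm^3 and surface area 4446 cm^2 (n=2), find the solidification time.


Formula: t_s = B * (V/A)^n  (Chvorinov's rule, n=2)
Modulus M = V/A = 4454/4446 = 1.001799 cm
M^2 = 1.001799^2 = 1.003601 cm^2
t_s = 1.56 * 1.003601 = 1.5656 s

1.5656 s


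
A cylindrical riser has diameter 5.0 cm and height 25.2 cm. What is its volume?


Formula: V = pi * (D/2)^2 * H  (cylinder volume)
Radius = D/2 = 5.0/2 = 2.5 cm
V = pi * 2.5^2 * 25.2 = 494.8008 cm^3


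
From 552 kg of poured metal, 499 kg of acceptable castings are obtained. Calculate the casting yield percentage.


Formula: Casting Yield = (W_good / W_total) * 100
Yield = (499 kg / 552 kg) * 100 = 90.3986%

Answer: 90.3986%


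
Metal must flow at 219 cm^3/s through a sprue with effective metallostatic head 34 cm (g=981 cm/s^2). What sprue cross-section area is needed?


Formula: v = sqrt(2*g*h), A = Q/v
Velocity: v = sqrt(2 * 981 * 34) = sqrt(66708) = 258.2789 cm/s
Sprue area: A = Q / v = 219 / 258.2789 = 0.8479 cm^2

0.8479 cm^2


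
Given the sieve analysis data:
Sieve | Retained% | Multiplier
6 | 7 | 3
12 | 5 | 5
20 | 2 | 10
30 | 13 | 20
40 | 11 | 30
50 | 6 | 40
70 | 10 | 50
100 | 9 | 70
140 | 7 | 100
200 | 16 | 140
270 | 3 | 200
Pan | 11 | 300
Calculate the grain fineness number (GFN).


Formula: GFN = sum(pct * multiplier) / sum(pct)
sum(pct * multiplier) = 8866
sum(pct) = 100
GFN = 8866 / 100 = 88.66


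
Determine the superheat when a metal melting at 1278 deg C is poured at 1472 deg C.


Formula: Superheat = T_pour - T_melt
Superheat = 1472 - 1278 = 194 deg C

Answer: 194 deg C


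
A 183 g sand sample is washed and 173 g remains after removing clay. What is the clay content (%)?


Formula: Clay% = (W_total - W_washed) / W_total * 100
Clay mass = 183 - 173 = 10 g
Clay% = 10 / 183 * 100 = 5.4645%

Final answer: 5.4645%


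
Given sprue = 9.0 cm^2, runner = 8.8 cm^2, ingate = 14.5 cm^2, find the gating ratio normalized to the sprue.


Sprue:Runner:Ingate = 1 : 8.8/9.0 : 14.5/9.0 = 1:0.98:1.61

Final answer: 1:0.98:1.61


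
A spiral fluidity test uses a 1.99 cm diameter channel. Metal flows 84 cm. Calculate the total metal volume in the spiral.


Formula: V = pi * (d/2)^2 * L  (cylinder volume)
Radius = 1.99/2 = 0.995 cm
V = pi * 0.995^2 * 84 = 261.2614 cm^3

Answer: 261.2614 cm^3


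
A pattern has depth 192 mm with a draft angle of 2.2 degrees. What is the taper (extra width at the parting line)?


Formula: taper = depth * tan(draft_angle)
tan(2.2 deg) = 0.0384161
taper = 192 mm * 0.0384161 = 7.3759 mm

Answer: 7.3759 mm


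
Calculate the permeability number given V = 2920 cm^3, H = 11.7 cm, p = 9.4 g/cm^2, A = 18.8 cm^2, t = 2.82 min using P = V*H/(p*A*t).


Formula: Permeability Number P = (V * H) / (p * A * t)
Numerator: V * H = 2920 * 11.7 = 34164.0
Denominator: p * A * t = 9.4 * 18.8 * 2.82 = 498.3504
P = 34164.0 / 498.3504 = 68.5542


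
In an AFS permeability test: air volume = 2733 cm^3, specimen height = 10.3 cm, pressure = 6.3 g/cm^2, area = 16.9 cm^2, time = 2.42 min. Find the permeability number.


Formula: Permeability Number P = (V * H) / (p * A * t)
Numerator: V * H = 2733 * 10.3 = 28149.9
Denominator: p * A * t = 6.3 * 16.9 * 2.42 = 257.6574
P = 28149.9 / 257.6574 = 109.2532

Final answer: 109.2532


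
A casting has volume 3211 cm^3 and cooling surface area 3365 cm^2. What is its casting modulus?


Formula: Casting Modulus M = V / A
M = 3211 cm^3 / 3365 cm^2 = 0.9542 cm


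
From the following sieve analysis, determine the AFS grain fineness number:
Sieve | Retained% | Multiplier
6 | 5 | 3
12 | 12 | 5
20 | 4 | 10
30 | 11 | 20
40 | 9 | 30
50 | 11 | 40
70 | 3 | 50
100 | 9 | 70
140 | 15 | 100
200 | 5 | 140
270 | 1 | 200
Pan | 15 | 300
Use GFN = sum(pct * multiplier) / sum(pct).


Formula: GFN = sum(pct * multiplier) / sum(pct)
sum(pct * multiplier) = 8725
sum(pct) = 100
GFN = 8725 / 100 = 87.25

Final answer: 87.25


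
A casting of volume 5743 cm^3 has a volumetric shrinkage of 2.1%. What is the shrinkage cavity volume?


Formula: V_shrink = V_casting * shrinkage_pct / 100
V_shrink = 5743 cm^3 * 2.1 / 100 = 120.6030 cm^3

Answer: 120.6030 cm^3


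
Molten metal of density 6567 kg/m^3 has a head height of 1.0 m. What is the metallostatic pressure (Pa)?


Formula: P = rho * g * h
rho * g = 6567 * 9.81 = 64422.27 N/m^3
P = 64422.27 * 1.0 = 64422.2700 Pa


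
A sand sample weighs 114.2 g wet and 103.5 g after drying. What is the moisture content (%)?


Formula: MC = (W_wet - W_dry) / W_wet * 100
Water mass = 114.2 - 103.5 = 10.7 g
MC = 10.7 / 114.2 * 100 = 9.3695%


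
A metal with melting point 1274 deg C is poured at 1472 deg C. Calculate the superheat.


Formula: Superheat = T_pour - T_melt
Superheat = 1472 - 1274 = 198 deg C

198 deg C


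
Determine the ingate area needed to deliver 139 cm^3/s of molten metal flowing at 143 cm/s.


Formula: A_ingate = Q / v  (continuity equation)
A = 139 cm^3/s / 143 cm/s = 0.9720 cm^2

0.9720 cm^2


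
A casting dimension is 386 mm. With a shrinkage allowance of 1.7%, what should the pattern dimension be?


Formula: L_pattern = L_casting * (1 + shrinkage_rate/100)
Shrinkage factor = 1 + 1.7/100 = 1.017
L_pattern = 386 mm * 1.017 = 392.5620 mm

Answer: 392.5620 mm


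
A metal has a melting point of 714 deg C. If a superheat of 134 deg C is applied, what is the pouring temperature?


Formula: T_pour = T_melt + Superheat
T_pour = 714 + 134 = 848 deg C


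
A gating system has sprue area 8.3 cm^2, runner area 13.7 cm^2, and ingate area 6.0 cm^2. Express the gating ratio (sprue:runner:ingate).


Sprue:Runner:Ingate = 1 : 13.7/8.3 : 6.0/8.3 = 1:1.65:0.72

1:1.65:0.72


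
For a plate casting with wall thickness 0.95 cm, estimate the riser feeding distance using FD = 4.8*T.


Formula: FD = 4.8 * T  (riser feeding-distance rule)
FD = 4.8 * 0.95 cm = 4.5600 cm


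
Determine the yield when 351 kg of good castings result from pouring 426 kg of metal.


Formula: Casting Yield = (W_good / W_total) * 100
Yield = (351 kg / 426 kg) * 100 = 82.3944%

82.3944%


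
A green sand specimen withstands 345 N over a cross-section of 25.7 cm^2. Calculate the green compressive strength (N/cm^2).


Formula: Compressive Strength = Force / Area
Strength = 345 N / 25.7 cm^2 = 13.4241 N/cm^2

Answer: 13.4241 N/cm^2


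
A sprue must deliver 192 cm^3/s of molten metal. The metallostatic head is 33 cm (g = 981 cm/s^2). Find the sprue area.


Formula: v = sqrt(2*g*h), A = Q/v
Velocity: v = sqrt(2 * 981 * 33) = sqrt(64746) = 254.4524 cm/s
Sprue area: A = Q / v = 192 / 254.4524 = 0.7546 cm^2

0.7546 cm^2


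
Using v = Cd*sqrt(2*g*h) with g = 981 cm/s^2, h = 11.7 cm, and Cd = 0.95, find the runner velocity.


Formula: v = Cd * sqrt(2 * g * h)  (Torricelli with discharge coefficient)
2*g*h = 2 * 981 * 11.7 = 22955.4 cm^2/s^2
sqrt(22955.4) = 151.51040 cm/s
v = 0.95 * 151.51040 = 143.9349 cm/s


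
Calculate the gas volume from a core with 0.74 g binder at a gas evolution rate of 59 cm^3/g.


Formula: V_gas = W_binder * gas_evolution_rate
V = 0.74 g * 59 cm^3/g = 43.6600 cm^3

43.6600 cm^3


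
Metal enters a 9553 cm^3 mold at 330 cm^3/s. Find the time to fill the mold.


Formula: t_fill = V_mold / Q_flow
t = 9553 cm^3 / 330 cm^3/s = 28.9485 s


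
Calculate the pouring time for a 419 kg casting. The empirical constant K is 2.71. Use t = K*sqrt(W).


Formula: t = K * sqrt(W)
sqrt(W) = sqrt(419) = 20.46949
t = 2.71 * 20.46949 = 55.4723 s


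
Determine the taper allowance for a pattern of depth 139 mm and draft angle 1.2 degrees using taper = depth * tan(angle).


Formula: taper = depth * tan(draft_angle)
tan(1.2 deg) = 0.0209470
taper = 139 mm * 0.0209470 = 2.9116 mm

Final answer: 2.9116 mm


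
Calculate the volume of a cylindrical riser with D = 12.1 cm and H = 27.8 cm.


Formula: V = pi * (D/2)^2 * H  (cylinder volume)
Radius = D/2 = 12.1/2 = 6.05 cm
V = pi * 6.05^2 * 27.8 = 3196.7260 cm^3

Answer: 3196.7260 cm^3


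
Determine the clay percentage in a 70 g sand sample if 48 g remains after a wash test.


Formula: Clay% = (W_total - W_washed) / W_total * 100
Clay mass = 70 - 48 = 22 g
Clay% = 22 / 70 * 100 = 31.4286%

Final answer: 31.4286%


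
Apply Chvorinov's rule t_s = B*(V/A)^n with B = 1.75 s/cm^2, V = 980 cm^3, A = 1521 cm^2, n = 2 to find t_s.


Formula: t_s = B * (V/A)^n  (Chvorinov's rule, n=2)
Modulus M = V/A = 980/1521 = 0.644313 cm
M^2 = 0.644313^2 = 0.415139 cm^2
t_s = 1.75 * 0.415139 = 0.7265 s


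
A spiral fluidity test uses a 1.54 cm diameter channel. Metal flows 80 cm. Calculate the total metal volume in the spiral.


Formula: V = pi * (d/2)^2 * L  (cylinder volume)
Radius = 1.54/2 = 0.77 cm
V = pi * 0.77^2 * 80 = 149.0120 cm^3


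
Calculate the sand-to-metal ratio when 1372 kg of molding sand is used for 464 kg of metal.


Formula: Sand-to-Metal Ratio = W_sand / W_metal
Ratio = 1372 kg / 464 kg = 2.9569

Answer: 2.9569


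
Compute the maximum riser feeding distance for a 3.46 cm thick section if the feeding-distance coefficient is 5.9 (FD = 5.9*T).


Formula: FD = 5.9 * T  (riser feeding-distance rule)
FD = 5.9 * 3.46 cm = 20.4140 cm

20.4140 cm


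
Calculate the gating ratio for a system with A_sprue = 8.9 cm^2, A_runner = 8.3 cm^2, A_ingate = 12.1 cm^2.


Sprue:Runner:Ingate = 1 : 8.3/8.9 : 12.1/8.9 = 1:0.93:1.36

1:0.93:1.36


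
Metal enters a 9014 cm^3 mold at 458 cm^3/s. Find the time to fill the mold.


Formula: t_fill = V_mold / Q_flow
t = 9014 cm^3 / 458 cm^3/s = 19.6812 s

19.6812 s


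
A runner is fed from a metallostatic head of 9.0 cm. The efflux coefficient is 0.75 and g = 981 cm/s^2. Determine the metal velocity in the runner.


Formula: v = Cd * sqrt(2 * g * h)  (Torricelli with discharge coefficient)
2*g*h = 2 * 981 * 9.0 = 17658.0 cm^2/s^2
sqrt(17658.0) = 132.88341 cm/s
v = 0.75 * 132.88341 = 99.6626 cm/s

99.6626 cm/s


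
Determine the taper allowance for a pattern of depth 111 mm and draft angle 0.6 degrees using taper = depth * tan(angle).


Formula: taper = depth * tan(draft_angle)
tan(0.6 deg) = 0.0104724
taper = 111 mm * 0.0104724 = 1.1624 mm

1.1624 mm


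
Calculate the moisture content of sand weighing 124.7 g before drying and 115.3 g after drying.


Formula: MC = (W_wet - W_dry) / W_wet * 100
Water mass = 124.7 - 115.3 = 9.4 g
MC = 9.4 / 124.7 * 100 = 7.5381%


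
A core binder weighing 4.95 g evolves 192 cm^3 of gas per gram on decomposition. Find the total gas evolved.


Formula: V_gas = W_binder * gas_evolution_rate
V = 4.95 g * 192 cm^3/g = 950.4000 cm^3

950.4000 cm^3


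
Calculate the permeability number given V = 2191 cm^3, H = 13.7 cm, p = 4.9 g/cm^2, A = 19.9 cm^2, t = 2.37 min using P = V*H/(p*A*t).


Formula: Permeability Number P = (V * H) / (p * A * t)
Numerator: V * H = 2191 * 13.7 = 30016.7
Denominator: p * A * t = 4.9 * 19.9 * 2.37 = 231.0987
P = 30016.7 / 231.0987 = 129.8869


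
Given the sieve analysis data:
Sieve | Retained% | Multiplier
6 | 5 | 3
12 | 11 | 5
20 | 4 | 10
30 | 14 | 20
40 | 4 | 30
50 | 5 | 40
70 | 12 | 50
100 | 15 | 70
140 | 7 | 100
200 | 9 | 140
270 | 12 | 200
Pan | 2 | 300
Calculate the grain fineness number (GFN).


Formula: GFN = sum(pct * multiplier) / sum(pct)
sum(pct * multiplier) = 7320
sum(pct) = 100
GFN = 7320 / 100 = 73.20

73.20


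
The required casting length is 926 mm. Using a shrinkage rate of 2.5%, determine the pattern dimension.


Formula: L_pattern = L_casting * (1 + shrinkage_rate/100)
Shrinkage factor = 1 + 2.5/100 = 1.025
L_pattern = 926 mm * 1.025 = 949.1500 mm

Final answer: 949.1500 mm


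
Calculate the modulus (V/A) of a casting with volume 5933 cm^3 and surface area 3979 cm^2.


Formula: Casting Modulus M = V / A
M = 5933 cm^3 / 3979 cm^2 = 1.4911 cm

Answer: 1.4911 cm


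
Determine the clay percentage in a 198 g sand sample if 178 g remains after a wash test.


Formula: Clay% = (W_total - W_washed) / W_total * 100
Clay mass = 198 - 178 = 20 g
Clay% = 20 / 198 * 100 = 10.1010%


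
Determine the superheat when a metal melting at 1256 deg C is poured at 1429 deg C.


Formula: Superheat = T_pour - T_melt
Superheat = 1429 - 1256 = 173 deg C

173 deg C


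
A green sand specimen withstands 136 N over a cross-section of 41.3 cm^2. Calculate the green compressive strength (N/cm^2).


Formula: Compressive Strength = Force / Area
Strength = 136 N / 41.3 cm^2 = 3.2930 N/cm^2

Answer: 3.2930 N/cm^2


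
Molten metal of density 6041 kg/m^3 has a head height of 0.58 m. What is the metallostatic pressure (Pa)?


Formula: P = rho * g * h
rho * g = 6041 * 9.81 = 59262.21 N/m^3
P = 59262.21 * 0.58 = 34372.0818 Pa

Answer: 34372.0818 Pa


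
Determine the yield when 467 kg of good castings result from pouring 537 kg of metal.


Formula: Casting Yield = (W_good / W_total) * 100
Yield = (467 kg / 537 kg) * 100 = 86.9646%


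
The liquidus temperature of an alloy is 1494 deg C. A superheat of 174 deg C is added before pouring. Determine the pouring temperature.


Formula: T_pour = T_melt + Superheat
T_pour = 1494 + 174 = 1668 deg C

1668 deg C


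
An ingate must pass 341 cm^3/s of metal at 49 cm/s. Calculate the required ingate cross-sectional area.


Formula: A_ingate = Q / v  (continuity equation)
A = 341 cm^3/s / 49 cm/s = 6.9592 cm^2

Answer: 6.9592 cm^2


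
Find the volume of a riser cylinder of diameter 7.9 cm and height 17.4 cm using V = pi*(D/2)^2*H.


Formula: V = pi * (D/2)^2 * H  (cylinder volume)
Radius = D/2 = 7.9/2 = 3.95 cm
V = pi * 3.95^2 * 17.4 = 852.8906 cm^3

Answer: 852.8906 cm^3


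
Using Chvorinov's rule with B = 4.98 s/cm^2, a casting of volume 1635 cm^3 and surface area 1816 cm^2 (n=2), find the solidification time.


Formula: t_s = B * (V/A)^n  (Chvorinov's rule, n=2)
Modulus M = V/A = 1635/1816 = 0.900330 cm
M^2 = 0.900330^2 = 0.810594 cm^2
t_s = 4.98 * 0.810594 = 4.0368 s

Answer: 4.0368 s


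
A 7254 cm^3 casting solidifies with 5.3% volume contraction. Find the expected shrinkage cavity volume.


Formula: V_shrink = V_casting * shrinkage_pct / 100
V_shrink = 7254 cm^3 * 5.3 / 100 = 384.4620 cm^3

Final answer: 384.4620 cm^3


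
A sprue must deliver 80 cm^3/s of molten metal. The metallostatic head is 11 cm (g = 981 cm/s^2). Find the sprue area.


Formula: v = sqrt(2*g*h), A = Q/v
Velocity: v = sqrt(2 * 981 * 11) = sqrt(21582) = 146.9081 cm/s
Sprue area: A = Q / v = 80 / 146.9081 = 0.5446 cm^2


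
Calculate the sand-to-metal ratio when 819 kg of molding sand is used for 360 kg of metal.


Formula: Sand-to-Metal Ratio = W_sand / W_metal
Ratio = 819 kg / 360 kg = 2.2750

2.2750


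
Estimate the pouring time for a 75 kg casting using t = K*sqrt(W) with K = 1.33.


Formula: t = K * sqrt(W)
sqrt(W) = sqrt(75) = 8.66025
t = 1.33 * 8.66025 = 11.5181 s


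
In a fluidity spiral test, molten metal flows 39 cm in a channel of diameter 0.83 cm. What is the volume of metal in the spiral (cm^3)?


Formula: V = pi * (d/2)^2 * L  (cylinder volume)
Radius = 0.83/2 = 0.415 cm
V = pi * 0.415^2 * 39 = 21.1014 cm^3

Final answer: 21.1014 cm^3


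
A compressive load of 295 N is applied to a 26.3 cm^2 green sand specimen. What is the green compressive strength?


Formula: Compressive Strength = Force / Area
Strength = 295 N / 26.3 cm^2 = 11.2167 N/cm^2


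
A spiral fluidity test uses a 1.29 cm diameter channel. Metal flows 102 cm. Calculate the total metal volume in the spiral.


Formula: V = pi * (d/2)^2 * L  (cylinder volume)
Radius = 1.29/2 = 0.645 cm
V = pi * 0.645^2 * 102 = 133.3121 cm^3

133.3121 cm^3


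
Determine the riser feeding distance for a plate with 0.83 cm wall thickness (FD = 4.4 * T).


Formula: FD = 4.4 * T  (riser feeding-distance rule)
FD = 4.4 * 0.83 cm = 3.6520 cm

Answer: 3.6520 cm


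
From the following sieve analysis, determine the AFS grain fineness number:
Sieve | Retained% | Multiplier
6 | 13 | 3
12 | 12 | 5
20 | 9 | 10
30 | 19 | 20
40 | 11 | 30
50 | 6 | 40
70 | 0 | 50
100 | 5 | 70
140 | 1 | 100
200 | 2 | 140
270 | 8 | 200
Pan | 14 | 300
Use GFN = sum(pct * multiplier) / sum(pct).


Formula: GFN = sum(pct * multiplier) / sum(pct)
sum(pct * multiplier) = 7669
sum(pct) = 100
GFN = 7669 / 100 = 76.69


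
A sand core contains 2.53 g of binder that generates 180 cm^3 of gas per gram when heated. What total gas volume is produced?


Formula: V_gas = W_binder * gas_evolution_rate
V = 2.53 g * 180 cm^3/g = 455.4000 cm^3

Answer: 455.4000 cm^3


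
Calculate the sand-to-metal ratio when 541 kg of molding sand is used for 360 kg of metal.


Formula: Sand-to-Metal Ratio = W_sand / W_metal
Ratio = 541 kg / 360 kg = 1.5028

1.5028


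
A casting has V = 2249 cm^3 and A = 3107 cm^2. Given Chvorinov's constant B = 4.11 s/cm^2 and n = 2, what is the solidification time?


Formula: t_s = B * (V/A)^n  (Chvorinov's rule, n=2)
Modulus M = V/A = 2249/3107 = 0.723849 cm
M^2 = 0.723849^2 = 0.523957 cm^2
t_s = 4.11 * 0.523957 = 2.1535 s

Final answer: 2.1535 s


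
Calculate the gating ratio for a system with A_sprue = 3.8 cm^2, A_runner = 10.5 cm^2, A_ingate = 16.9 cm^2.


Sprue:Runner:Ingate = 1 : 10.5/3.8 : 16.9/3.8 = 1:2.76:4.45

Final answer: 1:2.76:4.45


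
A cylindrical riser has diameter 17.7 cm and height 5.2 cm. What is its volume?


Formula: V = pi * (D/2)^2 * H  (cylinder volume)
Radius = D/2 = 17.7/2 = 8.85 cm
V = pi * 8.85^2 * 5.2 = 1279.4984 cm^3


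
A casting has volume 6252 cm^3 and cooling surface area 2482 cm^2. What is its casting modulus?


Formula: Casting Modulus M = V / A
M = 6252 cm^3 / 2482 cm^2 = 2.5189 cm


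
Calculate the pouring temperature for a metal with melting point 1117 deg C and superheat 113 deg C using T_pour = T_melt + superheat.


Formula: T_pour = T_melt + Superheat
T_pour = 1117 + 113 = 1230 deg C


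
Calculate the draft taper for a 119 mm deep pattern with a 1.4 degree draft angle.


Formula: taper = depth * tan(draft_angle)
tan(1.4 deg) = 0.0244395
taper = 119 mm * 0.0244395 = 2.9083 mm

Final answer: 2.9083 mm


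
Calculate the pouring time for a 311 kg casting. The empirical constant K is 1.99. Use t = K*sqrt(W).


Formula: t = K * sqrt(W)
sqrt(W) = sqrt(311) = 17.63519
t = 1.99 * 17.63519 = 35.0940 s

35.0940 s


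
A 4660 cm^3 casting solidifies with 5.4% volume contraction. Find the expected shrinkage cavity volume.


Formula: V_shrink = V_casting * shrinkage_pct / 100
V_shrink = 4660 cm^3 * 5.4 / 100 = 251.6400 cm^3

Final answer: 251.6400 cm^3


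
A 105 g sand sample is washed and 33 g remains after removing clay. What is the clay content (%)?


Formula: Clay% = (W_total - W_washed) / W_total * 100
Clay mass = 105 - 33 = 72 g
Clay% = 72 / 105 * 100 = 68.5714%


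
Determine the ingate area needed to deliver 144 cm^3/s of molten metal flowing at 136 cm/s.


Formula: A_ingate = Q / v  (continuity equation)
A = 144 cm^3/s / 136 cm/s = 1.0588 cm^2

Answer: 1.0588 cm^2


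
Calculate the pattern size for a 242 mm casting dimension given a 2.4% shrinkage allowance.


Formula: L_pattern = L_casting * (1 + shrinkage_rate/100)
Shrinkage factor = 1 + 2.4/100 = 1.024
L_pattern = 242 mm * 1.024 = 247.8080 mm

247.8080 mm


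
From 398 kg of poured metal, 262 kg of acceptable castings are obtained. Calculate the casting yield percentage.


Formula: Casting Yield = (W_good / W_total) * 100
Yield = (262 kg / 398 kg) * 100 = 65.8291%

Final answer: 65.8291%


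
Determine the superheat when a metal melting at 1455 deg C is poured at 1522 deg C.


Formula: Superheat = T_pour - T_melt
Superheat = 1522 - 1455 = 67 deg C

Final answer: 67 deg C


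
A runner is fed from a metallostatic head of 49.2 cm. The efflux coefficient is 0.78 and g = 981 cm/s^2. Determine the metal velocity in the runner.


Formula: v = Cd * sqrt(2 * g * h)  (Torricelli with discharge coefficient)
2*g*h = 2 * 981 * 49.2 = 96530.4 cm^2/s^2
sqrt(96530.4) = 310.69342 cm/s
v = 0.78 * 310.69342 = 242.3409 cm/s


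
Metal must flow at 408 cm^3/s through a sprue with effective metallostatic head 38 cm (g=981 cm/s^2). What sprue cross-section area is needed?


Formula: v = sqrt(2*g*h), A = Q/v
Velocity: v = sqrt(2 * 981 * 38) = sqrt(74556) = 273.0494 cm/s
Sprue area: A = Q / v = 408 / 273.0494 = 1.4942 cm^2


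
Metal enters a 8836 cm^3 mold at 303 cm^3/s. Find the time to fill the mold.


Formula: t_fill = V_mold / Q_flow
t = 8836 cm^3 / 303 cm^3/s = 29.1617 s

Final answer: 29.1617 s


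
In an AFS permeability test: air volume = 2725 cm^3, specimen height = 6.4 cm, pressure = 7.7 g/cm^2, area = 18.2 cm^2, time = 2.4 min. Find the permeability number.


Formula: Permeability Number P = (V * H) / (p * A * t)
Numerator: V * H = 2725 * 6.4 = 17440.0
Denominator: p * A * t = 7.7 * 18.2 * 2.4 = 336.336
P = 17440.0 / 336.336 = 51.8529

Answer: 51.8529


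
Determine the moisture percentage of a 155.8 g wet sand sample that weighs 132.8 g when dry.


Formula: MC = (W_wet - W_dry) / W_wet * 100
Water mass = 155.8 - 132.8 = 23.0 g
MC = 23.0 / 155.8 * 100 = 14.7625%

14.7625%


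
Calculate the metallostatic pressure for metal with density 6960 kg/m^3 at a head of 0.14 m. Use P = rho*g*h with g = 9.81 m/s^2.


Formula: P = rho * g * h
rho * g = 6960 * 9.81 = 68277.6 N/m^3
P = 68277.6 * 0.14 = 9558.8640 Pa

Final answer: 9558.8640 Pa


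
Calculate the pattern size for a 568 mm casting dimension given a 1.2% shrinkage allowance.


Formula: L_pattern = L_casting * (1 + shrinkage_rate/100)
Shrinkage factor = 1 + 1.2/100 = 1.012
L_pattern = 568 mm * 1.012 = 574.8160 mm

Answer: 574.8160 mm


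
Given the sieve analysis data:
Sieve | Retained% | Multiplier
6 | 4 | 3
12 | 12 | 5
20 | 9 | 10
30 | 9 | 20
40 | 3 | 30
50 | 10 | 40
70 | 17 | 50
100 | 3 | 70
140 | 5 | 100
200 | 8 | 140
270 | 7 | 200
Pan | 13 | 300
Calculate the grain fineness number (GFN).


Formula: GFN = sum(pct * multiplier) / sum(pct)
sum(pct * multiplier) = 8812
sum(pct) = 100
GFN = 8812 / 100 = 88.12

88.12


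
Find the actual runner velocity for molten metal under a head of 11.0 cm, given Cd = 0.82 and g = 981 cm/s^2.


Formula: v = Cd * sqrt(2 * g * h)  (Torricelli with discharge coefficient)
2*g*h = 2 * 981 * 11.0 = 21582.0 cm^2/s^2
sqrt(21582.0) = 146.90813 cm/s
v = 0.82 * 146.90813 = 120.4647 cm/s

120.4647 cm/s


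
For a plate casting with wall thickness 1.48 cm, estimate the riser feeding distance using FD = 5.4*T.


Formula: FD = 5.4 * T  (riser feeding-distance rule)
FD = 5.4 * 1.48 cm = 7.9920 cm

Final answer: 7.9920 cm


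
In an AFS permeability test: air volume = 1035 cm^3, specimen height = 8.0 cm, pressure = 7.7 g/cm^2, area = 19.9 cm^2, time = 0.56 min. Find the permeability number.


Formula: Permeability Number P = (V * H) / (p * A * t)
Numerator: V * H = 1035 * 8.0 = 8280.0
Denominator: p * A * t = 7.7 * 19.9 * 0.56 = 85.8088
P = 8280.0 / 85.8088 = 96.4936

Answer: 96.4936


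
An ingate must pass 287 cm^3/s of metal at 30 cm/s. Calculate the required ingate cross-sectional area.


Formula: A_ingate = Q / v  (continuity equation)
A = 287 cm^3/s / 30 cm/s = 9.5667 cm^2

9.5667 cm^2


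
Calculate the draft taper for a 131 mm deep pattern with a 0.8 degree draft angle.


Formula: taper = depth * tan(draft_angle)
tan(0.8 deg) = 0.0139635
taper = 131 mm * 0.0139635 = 1.8292 mm

Answer: 1.8292 mm


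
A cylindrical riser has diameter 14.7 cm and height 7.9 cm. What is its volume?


Formula: V = pi * (D/2)^2 * H  (cylinder volume)
Radius = D/2 = 14.7/2 = 7.35 cm
V = pi * 7.35^2 * 7.9 = 1340.7618 cm^3

1340.7618 cm^3


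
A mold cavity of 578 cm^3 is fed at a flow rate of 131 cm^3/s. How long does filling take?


Formula: t_fill = V_mold / Q_flow
t = 578 cm^3 / 131 cm^3/s = 4.4122 s

4.4122 s


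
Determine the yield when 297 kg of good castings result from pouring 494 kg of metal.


Formula: Casting Yield = (W_good / W_total) * 100
Yield = (297 kg / 494 kg) * 100 = 60.1215%


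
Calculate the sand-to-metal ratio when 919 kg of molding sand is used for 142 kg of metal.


Formula: Sand-to-Metal Ratio = W_sand / W_metal
Ratio = 919 kg / 142 kg = 6.4718

Answer: 6.4718


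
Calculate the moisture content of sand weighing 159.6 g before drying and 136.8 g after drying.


Formula: MC = (W_wet - W_dry) / W_wet * 100
Water mass = 159.6 - 136.8 = 22.8 g
MC = 22.8 / 159.6 * 100 = 14.2857%

14.2857%


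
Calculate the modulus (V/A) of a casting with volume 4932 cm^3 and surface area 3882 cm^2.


Formula: Casting Modulus M = V / A
M = 4932 cm^3 / 3882 cm^2 = 1.2705 cm


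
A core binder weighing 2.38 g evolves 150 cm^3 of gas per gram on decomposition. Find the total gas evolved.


Formula: V_gas = W_binder * gas_evolution_rate
V = 2.38 g * 150 cm^3/g = 357.0000 cm^3

357.0000 cm^3


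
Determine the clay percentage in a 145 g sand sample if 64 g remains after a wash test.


Formula: Clay% = (W_total - W_washed) / W_total * 100
Clay mass = 145 - 64 = 81 g
Clay% = 81 / 145 * 100 = 55.8621%


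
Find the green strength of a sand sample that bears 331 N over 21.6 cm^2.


Formula: Compressive Strength = Force / Area
Strength = 331 N / 21.6 cm^2 = 15.3241 N/cm^2


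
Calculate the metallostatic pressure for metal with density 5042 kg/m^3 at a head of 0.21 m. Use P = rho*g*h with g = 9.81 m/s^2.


Formula: P = rho * g * h
rho * g = 5042 * 9.81 = 49462.02 N/m^3
P = 49462.02 * 0.21 = 10387.0242 Pa


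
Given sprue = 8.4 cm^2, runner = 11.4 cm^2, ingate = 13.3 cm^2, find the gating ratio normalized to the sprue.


Sprue:Runner:Ingate = 1 : 11.4/8.4 : 13.3/8.4 = 1:1.36:1.58

Answer: 1:1.36:1.58


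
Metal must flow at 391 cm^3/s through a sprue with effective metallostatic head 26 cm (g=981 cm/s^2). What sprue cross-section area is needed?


Formula: v = sqrt(2*g*h), A = Q/v
Velocity: v = sqrt(2 * 981 * 26) = sqrt(51012) = 225.8584 cm/s
Sprue area: A = Q / v = 391 / 225.8584 = 1.7312 cm^2

Answer: 1.7312 cm^2


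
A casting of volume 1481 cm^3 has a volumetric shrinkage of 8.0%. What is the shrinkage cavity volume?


Formula: V_shrink = V_casting * shrinkage_pct / 100
V_shrink = 1481 cm^3 * 8.0 / 100 = 118.4800 cm^3


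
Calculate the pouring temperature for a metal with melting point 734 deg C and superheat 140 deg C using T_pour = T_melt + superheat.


Formula: T_pour = T_melt + Superheat
T_pour = 734 + 140 = 874 deg C

Final answer: 874 deg C


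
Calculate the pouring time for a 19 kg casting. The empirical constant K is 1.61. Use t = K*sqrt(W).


Formula: t = K * sqrt(W)
sqrt(W) = sqrt(19) = 4.35890
t = 1.61 * 4.35890 = 7.0178 s

Final answer: 7.0178 s


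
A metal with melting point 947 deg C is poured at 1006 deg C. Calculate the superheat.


Formula: Superheat = T_pour - T_melt
Superheat = 1006 - 947 = 59 deg C

59 deg C


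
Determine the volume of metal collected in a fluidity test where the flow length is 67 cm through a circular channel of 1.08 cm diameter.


Formula: V = pi * (d/2)^2 * L  (cylinder volume)
Radius = 1.08/2 = 0.54 cm
V = pi * 0.54^2 * 67 = 61.3779 cm^3

61.3779 cm^3


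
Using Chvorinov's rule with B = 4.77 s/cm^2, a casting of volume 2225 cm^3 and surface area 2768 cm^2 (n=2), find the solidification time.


Formula: t_s = B * (V/A)^n  (Chvorinov's rule, n=2)
Modulus M = V/A = 2225/2768 = 0.803829 cm
M^2 = 0.803829^2 = 0.646141 cm^2
t_s = 4.77 * 0.646141 = 3.0821 s

Final answer: 3.0821 s


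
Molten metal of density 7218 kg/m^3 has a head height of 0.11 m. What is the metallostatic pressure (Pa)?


Formula: P = rho * g * h
rho * g = 7218 * 9.81 = 70808.58 N/m^3
P = 70808.58 * 0.11 = 7788.9438 Pa

7788.9438 Pa


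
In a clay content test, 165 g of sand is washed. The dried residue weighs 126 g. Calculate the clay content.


Formula: Clay% = (W_total - W_washed) / W_total * 100
Clay mass = 165 - 126 = 39 g
Clay% = 39 / 165 * 100 = 23.6364%


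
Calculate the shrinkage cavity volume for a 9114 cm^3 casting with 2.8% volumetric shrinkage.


Formula: V_shrink = V_casting * shrinkage_pct / 100
V_shrink = 9114 cm^3 * 2.8 / 100 = 255.1920 cm^3

Final answer: 255.1920 cm^3


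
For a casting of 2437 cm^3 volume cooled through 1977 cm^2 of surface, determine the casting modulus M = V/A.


Formula: Casting Modulus M = V / A
M = 2437 cm^3 / 1977 cm^2 = 1.2327 cm

1.2327 cm


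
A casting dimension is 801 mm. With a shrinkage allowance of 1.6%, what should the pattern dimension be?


Formula: L_pattern = L_casting * (1 + shrinkage_rate/100)
Shrinkage factor = 1 + 1.6/100 = 1.016
L_pattern = 801 mm * 1.016 = 813.8160 mm

Final answer: 813.8160 mm


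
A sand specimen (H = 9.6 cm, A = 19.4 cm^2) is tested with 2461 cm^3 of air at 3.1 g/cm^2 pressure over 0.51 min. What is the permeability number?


Formula: Permeability Number P = (V * H) / (p * A * t)
Numerator: V * H = 2461 * 9.6 = 23625.6
Denominator: p * A * t = 3.1 * 19.4 * 0.51 = 30.6714
P = 23625.6 / 30.6714 = 770.2811

Answer: 770.2811


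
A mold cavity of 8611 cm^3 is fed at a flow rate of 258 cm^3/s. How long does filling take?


Formula: t_fill = V_mold / Q_flow
t = 8611 cm^3 / 258 cm^3/s = 33.3760 s


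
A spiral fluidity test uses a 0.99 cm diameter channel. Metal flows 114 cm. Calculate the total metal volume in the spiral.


Formula: V = pi * (d/2)^2 * L  (cylinder volume)
Radius = 0.99/2 = 0.495 cm
V = pi * 0.495^2 * 114 = 87.7536 cm^3

Answer: 87.7536 cm^3


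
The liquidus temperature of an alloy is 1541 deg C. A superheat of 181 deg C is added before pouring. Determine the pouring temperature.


Formula: T_pour = T_melt + Superheat
T_pour = 1541 + 181 = 1722 deg C

Answer: 1722 deg C


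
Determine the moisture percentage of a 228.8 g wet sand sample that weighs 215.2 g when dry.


Formula: MC = (W_wet - W_dry) / W_wet * 100
Water mass = 228.8 - 215.2 = 13.6 g
MC = 13.6 / 228.8 * 100 = 5.9441%


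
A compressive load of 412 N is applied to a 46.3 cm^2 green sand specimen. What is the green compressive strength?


Formula: Compressive Strength = Force / Area
Strength = 412 N / 46.3 cm^2 = 8.8985 N/cm^2

Final answer: 8.8985 N/cm^2


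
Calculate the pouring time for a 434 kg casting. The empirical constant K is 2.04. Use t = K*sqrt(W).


Formula: t = K * sqrt(W)
sqrt(W) = sqrt(434) = 20.83267
t = 2.04 * 20.83267 = 42.4986 s


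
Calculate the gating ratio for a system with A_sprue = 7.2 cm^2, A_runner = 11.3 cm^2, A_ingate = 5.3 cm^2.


Sprue:Runner:Ingate = 1 : 11.3/7.2 : 5.3/7.2 = 1:1.57:0.74

1:1.57:0.74


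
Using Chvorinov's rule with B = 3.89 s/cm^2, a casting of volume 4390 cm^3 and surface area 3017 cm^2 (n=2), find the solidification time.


Formula: t_s = B * (V/A)^n  (Chvorinov's rule, n=2)
Modulus M = V/A = 4390/3017 = 1.455088 cm
M^2 = 1.455088^2 = 2.117281 cm^2
t_s = 3.89 * 2.117281 = 8.2362 s

Final answer: 8.2362 s


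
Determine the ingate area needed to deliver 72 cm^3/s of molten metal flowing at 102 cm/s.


Formula: A_ingate = Q / v  (continuity equation)
A = 72 cm^3/s / 102 cm/s = 0.7059 cm^2

Final answer: 0.7059 cm^2


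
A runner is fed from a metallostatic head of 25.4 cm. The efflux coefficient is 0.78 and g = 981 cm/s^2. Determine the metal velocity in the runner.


Formula: v = Cd * sqrt(2 * g * h)  (Torricelli with discharge coefficient)
2*g*h = 2 * 981 * 25.4 = 49834.8 cm^2/s^2
sqrt(49834.8) = 223.23709 cm/s
v = 0.78 * 223.23709 = 174.1249 cm/s

Final answer: 174.1249 cm/s


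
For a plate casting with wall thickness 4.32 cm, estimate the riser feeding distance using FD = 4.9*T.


Formula: FD = 4.9 * T  (riser feeding-distance rule)
FD = 4.9 * 4.32 cm = 21.1680 cm

Final answer: 21.1680 cm


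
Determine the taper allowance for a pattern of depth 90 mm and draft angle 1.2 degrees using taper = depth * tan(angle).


Formula: taper = depth * tan(draft_angle)
tan(1.2 deg) = 0.0209470
taper = 90 mm * 0.0209470 = 1.8852 mm

Answer: 1.8852 mm


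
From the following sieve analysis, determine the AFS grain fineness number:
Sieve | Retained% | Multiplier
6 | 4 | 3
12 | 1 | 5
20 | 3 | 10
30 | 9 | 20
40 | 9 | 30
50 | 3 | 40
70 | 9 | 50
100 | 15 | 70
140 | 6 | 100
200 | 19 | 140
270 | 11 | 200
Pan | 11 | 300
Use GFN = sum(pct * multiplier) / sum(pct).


Formula: GFN = sum(pct * multiplier) / sum(pct)
sum(pct * multiplier) = 10877
sum(pct) = 100
GFN = 10877 / 100 = 108.77


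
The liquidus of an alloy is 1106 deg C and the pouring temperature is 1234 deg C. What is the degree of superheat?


Formula: Superheat = T_pour - T_melt
Superheat = 1234 - 1106 = 128 deg C


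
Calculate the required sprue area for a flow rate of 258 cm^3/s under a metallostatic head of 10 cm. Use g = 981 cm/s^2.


Formula: v = sqrt(2*g*h), A = Q/v
Velocity: v = sqrt(2 * 981 * 10) = sqrt(19620) = 140.0714 cm/s
Sprue area: A = Q / v = 258 / 140.0714 = 1.8419 cm^2

Answer: 1.8419 cm^2


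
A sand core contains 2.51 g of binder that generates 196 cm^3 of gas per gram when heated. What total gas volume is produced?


Formula: V_gas = W_binder * gas_evolution_rate
V = 2.51 g * 196 cm^3/g = 491.9600 cm^3


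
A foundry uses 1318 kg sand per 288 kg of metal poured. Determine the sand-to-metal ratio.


Formula: Sand-to-Metal Ratio = W_sand / W_metal
Ratio = 1318 kg / 288 kg = 4.5764

4.5764


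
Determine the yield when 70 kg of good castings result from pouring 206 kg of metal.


Formula: Casting Yield = (W_good / W_total) * 100
Yield = (70 kg / 206 kg) * 100 = 33.9806%

33.9806%


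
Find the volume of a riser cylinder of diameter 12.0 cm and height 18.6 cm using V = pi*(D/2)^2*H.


Formula: V = pi * (D/2)^2 * H  (cylinder volume)
Radius = D/2 = 12.0/2 = 6.0 cm
V = pi * 6.0^2 * 18.6 = 2103.6104 cm^3

2103.6104 cm^3


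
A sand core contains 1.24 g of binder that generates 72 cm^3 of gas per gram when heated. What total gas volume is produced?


Formula: V_gas = W_binder * gas_evolution_rate
V = 1.24 g * 72 cm^3/g = 89.2800 cm^3

Final answer: 89.2800 cm^3


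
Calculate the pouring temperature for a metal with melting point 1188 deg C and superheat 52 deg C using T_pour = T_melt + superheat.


Formula: T_pour = T_melt + Superheat
T_pour = 1188 + 52 = 1240 deg C

Final answer: 1240 deg C


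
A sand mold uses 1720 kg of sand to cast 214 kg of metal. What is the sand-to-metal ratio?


Formula: Sand-to-Metal Ratio = W_sand / W_metal
Ratio = 1720 kg / 214 kg = 8.0374

Answer: 8.0374


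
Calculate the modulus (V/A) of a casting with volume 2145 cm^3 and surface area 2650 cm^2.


Formula: Casting Modulus M = V / A
M = 2145 cm^3 / 2650 cm^2 = 0.8094 cm

Final answer: 0.8094 cm


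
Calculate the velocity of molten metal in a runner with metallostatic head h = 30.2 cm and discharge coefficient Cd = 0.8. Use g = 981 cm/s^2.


Formula: v = Cd * sqrt(2 * g * h)  (Torricelli with discharge coefficient)
2*g*h = 2 * 981 * 30.2 = 59252.4 cm^2/s^2
sqrt(59252.4) = 243.41816 cm/s
v = 0.8 * 243.41816 = 194.7345 cm/s

194.7345 cm/s


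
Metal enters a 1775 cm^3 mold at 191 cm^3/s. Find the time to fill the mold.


Formula: t_fill = V_mold / Q_flow
t = 1775 cm^3 / 191 cm^3/s = 9.2932 s

Final answer: 9.2932 s


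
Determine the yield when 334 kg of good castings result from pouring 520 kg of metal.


Formula: Casting Yield = (W_good / W_total) * 100
Yield = (334 kg / 520 kg) * 100 = 64.2308%


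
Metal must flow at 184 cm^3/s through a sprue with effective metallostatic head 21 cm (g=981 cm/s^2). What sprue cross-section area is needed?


Formula: v = sqrt(2*g*h), A = Q/v
Velocity: v = sqrt(2 * 981 * 21) = sqrt(41202) = 202.9828 cm/s
Sprue area: A = Q / v = 184 / 202.9828 = 0.9065 cm^2

0.9065 cm^2


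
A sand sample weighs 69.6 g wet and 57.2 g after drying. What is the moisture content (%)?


Formula: MC = (W_wet - W_dry) / W_wet * 100
Water mass = 69.6 - 57.2 = 12.4 g
MC = 12.4 / 69.6 * 100 = 17.8161%

Final answer: 17.8161%


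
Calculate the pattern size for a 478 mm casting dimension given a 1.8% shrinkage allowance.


Formula: L_pattern = L_casting * (1 + shrinkage_rate/100)
Shrinkage factor = 1 + 1.8/100 = 1.018
L_pattern = 478 mm * 1.018 = 486.6040 mm


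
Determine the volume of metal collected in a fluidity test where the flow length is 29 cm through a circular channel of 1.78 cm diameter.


Formula: V = pi * (d/2)^2 * L  (cylinder volume)
Radius = 1.78/2 = 0.89 cm
V = pi * 0.89^2 * 29 = 72.1652 cm^3

72.1652 cm^3
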